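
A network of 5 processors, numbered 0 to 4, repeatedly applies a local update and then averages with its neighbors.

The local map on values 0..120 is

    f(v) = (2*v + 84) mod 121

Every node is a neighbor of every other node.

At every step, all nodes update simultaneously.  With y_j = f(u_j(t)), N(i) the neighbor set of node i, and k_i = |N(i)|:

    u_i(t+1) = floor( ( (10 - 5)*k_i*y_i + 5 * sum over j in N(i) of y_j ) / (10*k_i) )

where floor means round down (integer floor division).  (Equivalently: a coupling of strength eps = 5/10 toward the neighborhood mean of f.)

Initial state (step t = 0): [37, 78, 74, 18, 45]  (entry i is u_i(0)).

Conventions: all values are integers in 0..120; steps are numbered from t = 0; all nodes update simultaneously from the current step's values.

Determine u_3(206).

Answer: u_3(206) = 4
Key observation: The state at step 13, [49, 48, 48, 48, 50], reappears at step 23: the system is in a cycle of period 10 from step 13 on.  Therefore the state at step 206 equals the state at step 13 + ((206 - 13) mod 10) = 16, which is [5, 4, 4, 4, 6].

Derivation:
t=0: [37, 78, 74, 18, 45]
t=1: [68, 99, 96, 100, 74]
t=2: [77, 55, 53, 56, 82]
t=3: [86, 69, 68, 70, 44]
t=4: [51, 83, 83, 84, 65]
t=5: [47, 26, 26, 26, 57]
t=6: [43, 28, 28, 28, 51]
t=7: [39, 28, 28, 28, 45]
t=8: [34, 26, 26, 26, 38]
t=9: [26, 20, 20, 20, 29]
t=10: [11, 6, 6, 6, 13]
t=11: [102, 99, 99, 99, 104]
t=12: [44, 42, 42, 42, 45]
t=13: [49, 48, 48, 48, 50]
t=14: [60, 59, 59, 59, 61]
t=15: [82, 81, 81, 81, 83]
t=16: [5, 4, 4, 4, 6]
t=17: [93, 92, 92, 92, 94]
t=18: [27, 26, 26, 26, 28]
t=19: [16, 15, 15, 15, 17]
t=20: [115, 114, 114, 114, 116]
t=21: [71, 70, 70, 70, 72]
t=22: [104, 103, 103, 103, 105]
t=23: [49, 48, 48, 48, 50]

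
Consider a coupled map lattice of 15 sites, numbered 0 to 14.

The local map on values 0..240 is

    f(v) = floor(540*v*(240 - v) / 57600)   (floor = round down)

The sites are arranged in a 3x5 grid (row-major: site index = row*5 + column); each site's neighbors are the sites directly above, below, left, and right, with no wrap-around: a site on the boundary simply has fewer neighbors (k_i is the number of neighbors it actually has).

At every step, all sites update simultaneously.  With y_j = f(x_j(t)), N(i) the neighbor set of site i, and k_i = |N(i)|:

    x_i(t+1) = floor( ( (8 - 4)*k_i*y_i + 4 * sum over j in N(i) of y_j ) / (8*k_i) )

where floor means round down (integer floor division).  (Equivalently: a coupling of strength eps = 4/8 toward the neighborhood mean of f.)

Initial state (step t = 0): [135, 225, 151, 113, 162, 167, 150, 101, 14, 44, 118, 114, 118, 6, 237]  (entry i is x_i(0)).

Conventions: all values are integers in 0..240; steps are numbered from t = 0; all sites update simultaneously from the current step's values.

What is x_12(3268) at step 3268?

Answer: x_12(3268) = 133
Key observation: The state at step 5, [133, 133, 133, 133, 133, 133, 133, 133, 133, 133, 133, 133, 133, 133, 133], reappears at step 6: the system is in a cycle of period 1 from step 5 on.  Therefore the state at step 3268 equals the state at step 5 + ((3268 - 5) mod 1) = 5, which is [133, 133, 133, 133, 133, 133, 133, 133, 133, 133, 133, 133, 133, 133, 133].

Derivation:
t=0: [135, 225, 151, 113, 162, 167, 150, 101, 14, 44, 118, 114, 118, 6, 237]
t=1: [102, 79, 111, 112, 112, 122, 114, 117, 59, 65, 129, 132, 113, 34, 26]
t=2: [128, 126, 131, 128, 127, 133, 132, 129, 104, 100, 133, 133, 122, 80, 68]
t=3: [133, 133, 133, 133, 133, 133, 133, 133, 130, 128, 133, 133, 131, 122, 117]
t=4: [133, 133, 133, 133, 133, 133, 133, 133, 133, 133, 133, 133, 133, 133, 134]
t=5: [133, 133, 133, 133, 133, 133, 133, 133, 133, 133, 133, 133, 133, 133, 133]
t=6: [133, 133, 133, 133, 133, 133, 133, 133, 133, 133, 133, 133, 133, 133, 133]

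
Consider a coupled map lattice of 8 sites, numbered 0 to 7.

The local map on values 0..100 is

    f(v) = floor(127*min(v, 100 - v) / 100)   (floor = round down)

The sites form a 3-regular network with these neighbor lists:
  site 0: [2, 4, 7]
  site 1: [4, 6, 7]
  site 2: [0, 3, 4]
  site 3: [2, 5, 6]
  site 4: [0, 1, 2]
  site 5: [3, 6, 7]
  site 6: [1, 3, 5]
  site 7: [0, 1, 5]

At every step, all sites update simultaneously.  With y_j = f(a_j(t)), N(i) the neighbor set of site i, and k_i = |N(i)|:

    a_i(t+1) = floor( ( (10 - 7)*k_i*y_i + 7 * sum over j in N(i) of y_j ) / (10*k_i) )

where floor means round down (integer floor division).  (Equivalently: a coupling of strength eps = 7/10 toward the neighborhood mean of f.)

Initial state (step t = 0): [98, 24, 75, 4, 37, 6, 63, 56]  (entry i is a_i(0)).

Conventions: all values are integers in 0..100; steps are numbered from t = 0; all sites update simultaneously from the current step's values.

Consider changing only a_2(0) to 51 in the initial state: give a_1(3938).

Simulating step by step:
t=0: [98, 24, 51, 4, 37, 6, 63, 56]
t=1: [38, 43, 30, 28, 35, 26, 23, 25]
t=2: [40, 40, 41, 33, 45, 32, 37, 40]
t=3: [52, 50, 50, 44, 52, 43, 44, 47]
t=4: [60, 59, 59, 56, 61, 55, 56, 59]
t=5: [50, 52, 51, 54, 50, 54, 54, 52]
t=6: [62, 60, 61, 58, 62, 58, 58, 60]
t=7: [48, 50, 49, 52, 48, 52, 52, 50]
t=8: [61, 61, 60, 60, 61, 60, 60, 61]
t=9: [49, 49, 49, 50, 49, 49, 49, 49]
t=10: [62, 62, 62, 62, 62, 62, 62, 62]
t=11: [48, 48, 48, 48, 48, 48, 48, 48]
t=12: [60, 60, 60, 60, 60, 60, 60, 60]
t=13: [50, 50, 50, 50, 50, 50, 50, 50]
t=14: [63, 63, 63, 63, 63, 63, 63, 63]
t=15: [46, 46, 46, 46, 46, 46, 46, 46]
t=16: [58, 58, 58, 58, 58, 58, 58, 58]
t=17: [53, 53, 53, 53, 53, 53, 53, 53]
t=18: [59, 59, 59, 59, 59, 59, 59, 59]
t=19: [52, 52, 52, 52, 52, 52, 52, 52]
t=20: [60, 60, 60, 60, 60, 60, 60, 60]

Answer: a_1(3938) = 59
Key observation: The state at step 12, [60, 60, 60, 60, 60, 60, 60, 60], reappears at step 20: the system is in a cycle of period 8 from step 12 on.  Therefore the state at step 3938 equals the state at step 12 + ((3938 - 12) mod 8) = 18, which is [59, 59, 59, 59, 59, 59, 59, 59].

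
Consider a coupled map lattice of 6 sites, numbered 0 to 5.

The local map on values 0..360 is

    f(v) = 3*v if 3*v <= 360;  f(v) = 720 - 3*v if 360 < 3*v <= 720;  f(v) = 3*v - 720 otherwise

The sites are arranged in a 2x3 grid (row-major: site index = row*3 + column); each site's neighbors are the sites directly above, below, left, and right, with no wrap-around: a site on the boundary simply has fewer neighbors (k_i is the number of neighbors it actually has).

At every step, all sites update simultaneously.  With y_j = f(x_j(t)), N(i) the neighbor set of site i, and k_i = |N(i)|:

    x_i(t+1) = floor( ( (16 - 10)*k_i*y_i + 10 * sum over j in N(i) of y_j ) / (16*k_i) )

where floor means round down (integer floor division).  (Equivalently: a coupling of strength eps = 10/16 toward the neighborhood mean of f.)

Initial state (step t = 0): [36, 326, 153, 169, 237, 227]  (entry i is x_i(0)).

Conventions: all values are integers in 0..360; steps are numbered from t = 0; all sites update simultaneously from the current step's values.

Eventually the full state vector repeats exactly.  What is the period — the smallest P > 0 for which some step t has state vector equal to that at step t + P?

Answer: 4
Key observation: The state at step 92, [8, 11, 8, 8, 11, 8], reappears at step 96 — and no state repeats earlier — so the cycle the system enters has period 4.

Derivation:
t=0: [36, 326, 153, 169, 237, 227]
t=1: [187, 175, 190, 116, 109, 99]
t=2: [229, 205, 210, 282, 297, 260]
t=3: [84, 100, 85, 111, 124, 104]
t=4: [292, 290, 286, 312, 327, 305]
t=5: [172, 171, 159, 211, 214, 197]
t=6: [168, 187, 196, 120, 117, 148]
t=7: [243, 205, 185, 312, 297, 254]
t=8: [103, 111, 107, 137, 139, 120]
t=9: [316, 319, 336, 307, 322, 330]
t=10: [222, 247, 266, 223, 239, 268]
t=11: [42, 36, 62, 36, 33, 56]
t=12: [114, 126, 156, 110, 117, 152]
t=13: [338, 325, 283, 340, 326, 287]
t=14: [283, 237, 172, 285, 241, 173]
t=15: [93, 73, 142, 91, 73, 140]
t=16: [258, 247, 272, 258, 247, 272]
t=17: [43, 43, 72, 43, 43, 72]
t=18: [129, 147, 188, 129, 147, 188]
t=19: [316, 264, 194, 316, 264, 194]
t=20: [179, 118, 117, 179, 118, 117]
t=21: [236, 317, 351, 236, 317, 351]
t=22: [80, 206, 301, 80, 206, 301]
t=23: [196, 147, 157, 196, 147, 157]
t=24: [177, 242, 258, 177, 242, 258]
t=25: [131, 54, 39, 131, 54, 39]
t=26: [275, 187, 131, 275, 187, 131]
t=27: [121, 182, 274, 121, 182, 274]
t=28: [299, 197, 124, 299, 197, 124]
t=29: [162, 184, 279, 162, 184, 279]
t=30: [213, 171, 132, 213, 171, 132]
t=31: [120, 205, 287, 120, 205, 287]
t=32: [280, 165, 129, 280, 165, 129]
t=33: [152, 225, 299, 152, 225, 299]
t=34: [195, 118, 135, 195, 118, 135]
t=35: [203, 300, 327, 203, 300, 327]
t=36: [132, 182, 235, 132, 182, 235]
t=37: [277, 172, 64, 277, 172, 64]
t=38: [140, 182, 195, 140, 182, 195]
t=39: [260, 192, 147, 260, 192, 147]
t=40: [86, 154, 236, 86, 154, 236]
t=41: [258, 206, 88, 258, 206, 88]
t=42: [69, 125, 213, 69, 125, 213]
t=43: [250, 261, 163, 250, 261, 163]
t=44: [40, 91, 178, 40, 91, 178]
t=45: [167, 223, 213, 167, 223, 213]
t=46: [166, 92, 71, 166, 92, 71]
t=47: [238, 251, 232, 238, 251, 232]
t=48: [14, 25, 26, 14, 25, 26]
t=49: [52, 68, 77, 52, 68, 77]
t=50: [171, 199, 222, 171, 199, 222]
t=51: [180, 126, 75, 180, 126, 75]
t=52: [230, 283, 261, 230, 283, 261]
t=53: [60, 94, 83, 60, 94, 83]
t=54: [211, 253, 259, 211, 253, 259]
t=55: [72, 52, 51, 72, 52, 51]
t=56: [197, 167, 153, 197, 167, 153]
t=57: [157, 209, 247, 157, 209, 247]
t=58: [200, 110, 43, 200, 110, 43]
t=59: [185, 244, 191, 185, 244, 191]
t=60: [117, 72, 104, 117, 72, 104]
t=61: [308, 264, 282, 308, 264, 282]
t=62: [162, 110, 109, 162, 110, 109]
t=63: [264, 309, 327, 264, 309, 327]
t=64: [114, 190, 244, 114, 190, 244]
t=65: [282, 161, 55, 282, 161, 55]
t=66: [160, 198, 187, 160, 198, 187]
t=67: [204, 156, 148, 204, 156, 148]
t=68: [153, 227, 268, 153, 227, 268]
t=69: [191, 94, 69, 191, 94, 69]
t=70: [189, 238, 230, 189, 238, 230]
t=71: [107, 41, 22, 107, 41, 22]
t=72: [259, 152, 83, 259, 152, 83]
t=73: [121, 217, 253, 121, 217, 253]
t=74: [267, 122, 48, 267, 122, 48]
t=75: [166, 253, 209, 166, 253, 209]
t=76: [164, 88, 76, 164, 88, 76]
t=77: [239, 249, 239, 239, 249, 239]
t=78: [10, 17, 10, 10, 17, 10]
t=79: [36, 42, 36, 36, 42, 36]
t=80: [113, 118, 113, 113, 118, 113]
t=81: [343, 347, 343, 343, 347, 343]
t=82: [312, 316, 312, 312, 316, 312]
t=83: [219, 223, 219, 219, 223, 219]
t=84: [59, 56, 59, 59, 56, 59]
t=85: [174, 171, 174, 174, 171, 174]
t=86: [200, 203, 200, 200, 203, 200]
t=87: [117, 114, 117, 117, 114, 117]
t=88: [348, 345, 348, 348, 345, 348]
t=89: [321, 318, 321, 321, 318, 321]
t=90: [240, 237, 240, 240, 237, 240]
t=91: [2, 5, 2, 2, 5, 2]
t=92: [8, 11, 8, 8, 11, 8]
t=93: [26, 29, 26, 26, 29, 26]
t=94: [80, 83, 80, 80, 83, 80]
t=95: [242, 245, 242, 242, 245, 242]
t=96: [8, 11, 8, 8, 11, 8]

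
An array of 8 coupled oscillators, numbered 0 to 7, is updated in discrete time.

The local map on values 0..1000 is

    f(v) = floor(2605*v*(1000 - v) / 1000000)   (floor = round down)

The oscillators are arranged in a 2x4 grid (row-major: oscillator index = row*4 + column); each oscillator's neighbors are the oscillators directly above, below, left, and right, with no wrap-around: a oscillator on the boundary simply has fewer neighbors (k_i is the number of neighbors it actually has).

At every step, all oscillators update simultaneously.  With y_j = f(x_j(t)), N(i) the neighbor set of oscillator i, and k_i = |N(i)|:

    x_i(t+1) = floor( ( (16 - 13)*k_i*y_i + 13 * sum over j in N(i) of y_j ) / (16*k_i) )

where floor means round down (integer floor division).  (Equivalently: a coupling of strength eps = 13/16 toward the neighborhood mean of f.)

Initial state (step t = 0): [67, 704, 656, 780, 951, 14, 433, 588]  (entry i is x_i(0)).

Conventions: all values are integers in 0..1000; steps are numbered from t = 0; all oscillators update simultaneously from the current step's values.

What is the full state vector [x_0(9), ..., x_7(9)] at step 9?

Simulating step by step:
t=0: [67, 704, 656, 780, 951, 14, 433, 588]
t=1: [299, 313, 550, 578, 102, 359, 459, 559]
t=2: [426, 589, 619, 641, 509, 503, 631, 640]
t=3: [639, 632, 612, 605, 644, 633, 618, 602]
t=4: [600, 607, 614, 621, 601, 605, 615, 619]
t=5: [622, 621, 616, 615, 623, 620, 617, 614]
t=6: [612, 613, 614, 616, 612, 613, 615, 615]
t=7: [617, 617, 616, 616, 617, 617, 616, 616]
t=8: [615, 615, 615, 616, 615, 615, 615, 616]
t=9: [616, 616, 616, 616, 616, 616, 616, 616]

Answer: [616, 616, 616, 616, 616, 616, 616, 616]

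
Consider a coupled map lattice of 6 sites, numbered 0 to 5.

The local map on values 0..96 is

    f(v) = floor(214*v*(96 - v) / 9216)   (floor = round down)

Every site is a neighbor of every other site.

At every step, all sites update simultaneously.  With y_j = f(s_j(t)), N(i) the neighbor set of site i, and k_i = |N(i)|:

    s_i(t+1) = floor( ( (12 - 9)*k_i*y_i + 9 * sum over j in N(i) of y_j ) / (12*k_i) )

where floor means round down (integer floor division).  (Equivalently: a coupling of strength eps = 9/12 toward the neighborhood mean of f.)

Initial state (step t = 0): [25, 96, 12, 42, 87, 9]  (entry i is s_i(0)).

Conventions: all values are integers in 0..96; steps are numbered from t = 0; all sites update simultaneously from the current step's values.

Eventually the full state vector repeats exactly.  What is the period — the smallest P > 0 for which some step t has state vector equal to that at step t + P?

Answer: 2
Key observation: The state at step 3, [52, 52, 52, 52, 52, 52], reappears at step 5 — and no state repeats earlier — so the cycle the system enters has period 2.

Derivation:
t=0: [25, 96, 12, 42, 87, 9]
t=1: [26, 22, 25, 28, 24, 24]
t=2: [40, 40, 40, 41, 40, 40]
t=3: [52, 52, 52, 52, 52, 52]
t=4: [53, 53, 53, 53, 53, 53]
t=5: [52, 52, 52, 52, 52, 52]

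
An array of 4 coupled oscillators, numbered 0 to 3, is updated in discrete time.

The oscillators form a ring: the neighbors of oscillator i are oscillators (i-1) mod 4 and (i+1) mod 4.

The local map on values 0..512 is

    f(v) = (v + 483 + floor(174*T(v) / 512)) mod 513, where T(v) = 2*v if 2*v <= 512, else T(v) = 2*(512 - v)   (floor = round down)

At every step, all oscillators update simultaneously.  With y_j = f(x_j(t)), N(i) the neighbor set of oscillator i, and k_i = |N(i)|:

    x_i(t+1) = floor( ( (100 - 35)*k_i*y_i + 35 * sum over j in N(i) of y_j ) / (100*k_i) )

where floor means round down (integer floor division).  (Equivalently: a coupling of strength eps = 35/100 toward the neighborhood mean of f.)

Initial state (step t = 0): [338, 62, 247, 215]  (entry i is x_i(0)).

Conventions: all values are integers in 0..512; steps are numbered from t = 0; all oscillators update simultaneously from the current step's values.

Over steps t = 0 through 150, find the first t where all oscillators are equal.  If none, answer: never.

Simulating step by step:
t=0: [338, 62, 247, 215]  (not all equal)
t=1: [347, 189, 320, 356]  (not all equal)
t=2: [404, 335, 398, 429]  (not all equal)
t=3: [444, 432, 443, 451]  (not all equal)
t=4: [459, 457, 459, 461]  (not all equal)
t=5: [464, 464, 464, 465]  (not all equal)
t=6: [466, 466, 466, 466]  (all equal)

Answer: 6
Key observation: Synchronization is absorbing here: once all oscillators are equal they stay equal, and step 6 is the first all-equal step.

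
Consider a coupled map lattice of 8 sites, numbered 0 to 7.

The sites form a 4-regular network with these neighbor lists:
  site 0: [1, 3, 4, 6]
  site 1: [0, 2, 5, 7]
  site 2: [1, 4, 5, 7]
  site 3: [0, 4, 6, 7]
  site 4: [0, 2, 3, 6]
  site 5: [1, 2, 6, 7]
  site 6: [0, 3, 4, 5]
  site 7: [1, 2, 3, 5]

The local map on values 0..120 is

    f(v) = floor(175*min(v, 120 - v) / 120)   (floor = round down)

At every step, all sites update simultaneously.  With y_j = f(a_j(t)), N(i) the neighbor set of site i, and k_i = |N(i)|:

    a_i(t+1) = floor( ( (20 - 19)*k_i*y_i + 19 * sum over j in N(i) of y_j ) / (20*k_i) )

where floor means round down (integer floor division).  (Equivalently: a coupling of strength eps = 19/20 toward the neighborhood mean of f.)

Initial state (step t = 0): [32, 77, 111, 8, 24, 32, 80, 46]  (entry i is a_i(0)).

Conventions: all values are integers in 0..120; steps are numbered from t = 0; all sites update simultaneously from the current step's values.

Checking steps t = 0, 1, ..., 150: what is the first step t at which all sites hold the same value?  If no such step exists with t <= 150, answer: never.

Answer: 4
Key observation: Synchronization is absorbing here: once all sites are equal they stay equal, and step 4 is the first all-equal step.

Derivation:
t=0: [32, 77, 111, 8, 24, 32, 80, 46]  (not all equal)
t=1: [41, 43, 50, 49, 32, 49, 35, 34]  (not all equal)
t=2: [57, 62, 57, 52, 62, 59, 61, 68]  (not all equal)
t=3: [82, 81, 82, 81, 81, 82, 82, 81]  (not all equal)
t=4: [55, 55, 55, 55, 55, 55, 55, 55]  (all equal)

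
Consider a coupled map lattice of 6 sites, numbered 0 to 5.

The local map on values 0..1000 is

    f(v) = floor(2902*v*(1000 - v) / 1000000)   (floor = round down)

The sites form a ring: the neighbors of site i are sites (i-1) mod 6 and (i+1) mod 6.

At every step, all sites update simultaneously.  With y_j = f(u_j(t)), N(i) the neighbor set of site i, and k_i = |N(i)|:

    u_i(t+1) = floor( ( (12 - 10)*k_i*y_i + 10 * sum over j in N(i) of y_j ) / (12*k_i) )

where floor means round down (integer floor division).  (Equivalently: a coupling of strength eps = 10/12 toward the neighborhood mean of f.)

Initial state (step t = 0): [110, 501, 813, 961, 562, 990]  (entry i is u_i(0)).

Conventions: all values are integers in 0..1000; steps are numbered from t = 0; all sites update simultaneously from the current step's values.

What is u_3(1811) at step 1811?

Simulating step by step:
t=0: [110, 501, 813, 961, 562, 990]
t=1: [361, 422, 420, 499, 175, 420]
t=2: [700, 690, 714, 589, 665, 570]
t=3: [656, 603, 649, 632, 696, 641]
t=4: [676, 663, 680, 643, 661, 639]
t=5: [654, 635, 652, 644, 664, 646]
t=6: [665, 659, 666, 654, 661, 653]
t=7: [653, 646, 652, 648, 655, 649]
t=8: [661, 658, 661, 657, 660, 656]
t=9: [652, 650, 652, 650, 653, 651]
t=10: [659, 658, 659, 657, 659, 657]
t=11: [652, 652, 652, 652, 652, 652]
t=12: [658, 658, 658, 658, 658, 658]
t=13: [653, 653, 653, 653, 653, 653]
t=14: [657, 657, 657, 657, 657, 657]
t=15: [653, 653, 653, 653, 653, 653]

Answer: u_3(1811) = 653
Key observation: The state at step 13, [653, 653, 653, 653, 653, 653], reappears at step 15: the system is in a cycle of period 2 from step 13 on.  Therefore the state at step 1811 equals the state at step 13 + ((1811 - 13) mod 2) = 13, which is [653, 653, 653, 653, 653, 653].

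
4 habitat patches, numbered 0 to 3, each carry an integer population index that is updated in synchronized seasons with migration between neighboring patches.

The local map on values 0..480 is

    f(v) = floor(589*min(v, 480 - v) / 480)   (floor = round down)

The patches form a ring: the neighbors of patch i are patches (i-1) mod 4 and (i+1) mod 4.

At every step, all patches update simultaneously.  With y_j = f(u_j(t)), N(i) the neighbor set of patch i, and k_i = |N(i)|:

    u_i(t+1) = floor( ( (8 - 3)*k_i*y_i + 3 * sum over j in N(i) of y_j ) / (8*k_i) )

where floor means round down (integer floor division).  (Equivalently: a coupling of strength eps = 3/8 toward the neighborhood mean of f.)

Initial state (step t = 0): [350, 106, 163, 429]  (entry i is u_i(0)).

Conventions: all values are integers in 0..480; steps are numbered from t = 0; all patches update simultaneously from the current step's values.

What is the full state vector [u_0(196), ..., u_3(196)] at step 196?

Simulating step by step:
t=0: [350, 106, 163, 429]
t=1: [135, 148, 161, 106]
t=2: [161, 181, 181, 149]
t=3: [198, 217, 214, 192]
t=4: [245, 260, 257, 241]
t=5: [285, 273, 276, 288]
t=6: [241, 250, 247, 238]
t=7: [290, 284, 285, 290]
t=8: [234, 238, 238, 234]
t=9: [287, 291, 291, 287]
t=10: [235, 231, 231, 235]
t=11: [287, 283, 283, 287]
t=12: [236, 240, 240, 236]
t=13: [289, 293, 293, 289]
t=14: [233, 229, 229, 233]
t=15: [284, 281, 281, 284]
t=16: [240, 243, 243, 240]
t=17: [293, 290, 290, 293]
t=18: [229, 232, 232, 229]
t=19: [281, 283, 283, 281]
t=20: [243, 241, 241, 243]
t=21: [290, 292, 292, 290]
t=22: [232, 230, 230, 232]
t=23: [283, 282, 282, 283]
t=24: [241, 241, 241, 241]
t=25: [293, 293, 293, 293]
t=26: [229, 229, 229, 229]
t=27: [281, 281, 281, 281]
t=28: [244, 244, 244, 244]
t=29: [289, 289, 289, 289]
t=30: [234, 234, 234, 234]
t=31: [287, 287, 287, 287]
t=32: [236, 236, 236, 236]
t=33: [289, 289, 289, 289]

Answer: [236, 236, 236, 236]
Key observation: The state at step 29, [289, 289, 289, 289], reappears at step 33: the system is in a cycle of period 4 from step 29 on.  Therefore the state at step 196 equals the state at step 29 + ((196 - 29) mod 4) = 32, which is [236, 236, 236, 236].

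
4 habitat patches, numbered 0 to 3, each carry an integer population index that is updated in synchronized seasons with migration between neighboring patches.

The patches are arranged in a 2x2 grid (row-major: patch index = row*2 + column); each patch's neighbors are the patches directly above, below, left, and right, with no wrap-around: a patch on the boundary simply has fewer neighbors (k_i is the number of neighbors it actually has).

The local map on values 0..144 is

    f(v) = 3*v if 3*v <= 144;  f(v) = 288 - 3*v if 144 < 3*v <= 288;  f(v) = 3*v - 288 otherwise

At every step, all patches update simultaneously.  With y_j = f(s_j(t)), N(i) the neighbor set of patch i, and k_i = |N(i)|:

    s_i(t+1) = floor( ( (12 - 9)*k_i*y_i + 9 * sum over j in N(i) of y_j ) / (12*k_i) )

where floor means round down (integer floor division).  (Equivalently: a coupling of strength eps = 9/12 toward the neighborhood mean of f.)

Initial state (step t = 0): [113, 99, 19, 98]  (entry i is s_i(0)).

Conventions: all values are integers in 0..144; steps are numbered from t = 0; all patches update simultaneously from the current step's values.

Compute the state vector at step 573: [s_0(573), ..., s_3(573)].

Answer: [36, 36, 36, 36]
Key observation: The state at step 20, [108, 108, 108, 108], reappears at step 22: the system is in a cycle of period 2 from step 20 on.  Therefore the state at step 573 equals the state at step 20 + ((573 - 20) mod 2) = 21, which is [36, 36, 36, 36].

Derivation:
t=0: [113, 99, 19, 98]
t=1: [37, 23, 35, 26]
t=2: [93, 88, 97, 84]
t=3: [12, 22, 17, 19]
t=4: [52, 51, 47, 58]
t=5: [136, 126, 127, 132]
t=6: [98, 108, 108, 95]
t=7: [28, 12, 12, 27]
t=8: [48, 70, 70, 47]
t=9: [94, 126, 126, 93]
t=10: [69, 28, 28, 69]
t=11: [83, 81, 81, 83]
t=12: [43, 40, 40, 43]
t=13: [122, 126, 126, 122]
t=14: [87, 81, 81, 87]
t=15: [40, 31, 31, 40]
t=16: [99, 113, 113, 99]
t=17: [40, 19, 19, 40]
t=18: [72, 104, 104, 72]
t=19: [36, 60, 60, 36]
t=20: [108, 108, 108, 108]
t=21: [36, 36, 36, 36]
t=22: [108, 108, 108, 108]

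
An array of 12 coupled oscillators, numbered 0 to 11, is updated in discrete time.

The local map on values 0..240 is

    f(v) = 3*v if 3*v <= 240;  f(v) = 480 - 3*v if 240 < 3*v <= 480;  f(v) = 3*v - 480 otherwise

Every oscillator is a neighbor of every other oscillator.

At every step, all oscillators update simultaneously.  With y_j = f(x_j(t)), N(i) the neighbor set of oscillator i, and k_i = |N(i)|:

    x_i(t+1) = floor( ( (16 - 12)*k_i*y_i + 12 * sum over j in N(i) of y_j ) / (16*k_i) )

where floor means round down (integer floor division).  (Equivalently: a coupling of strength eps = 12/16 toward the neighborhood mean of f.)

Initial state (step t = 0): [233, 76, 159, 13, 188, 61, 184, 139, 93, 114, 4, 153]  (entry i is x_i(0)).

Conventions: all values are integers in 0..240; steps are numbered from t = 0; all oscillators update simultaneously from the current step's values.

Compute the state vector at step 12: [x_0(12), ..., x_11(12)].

Simulating step by step:
t=0: [233, 76, 159, 13, 188, 61, 184, 139, 93, 114, 4, 153]
t=1: [125, 127, 86, 93, 101, 119, 99, 97, 122, 111, 88, 89]
t=2: [154, 153, 175, 172, 167, 157, 168, 169, 156, 162, 174, 174]
t=3: [23, 24, 28, 27, 24, 22, 25, 25, 22, 21, 28, 28]
t=4: [73, 73, 76, 75, 73, 72, 74, 74, 72, 72, 76, 76]
t=5: [221, 221, 222, 222, 221, 220, 221, 221, 220, 220, 222, 222]
t=6: [183, 183, 183, 183, 183, 182, 183, 183, 182, 182, 183, 183]
t=7: [68, 68, 68, 68, 68, 67, 68, 68, 67, 67, 68, 68]
t=8: [203, 203, 203, 203, 203, 202, 203, 203, 202, 202, 203, 203]
t=9: [128, 128, 128, 128, 128, 127, 128, 128, 127, 127, 128, 128]
t=10: [96, 96, 96, 96, 96, 97, 96, 96, 97, 97, 96, 96]
t=11: [191, 191, 191, 191, 191, 190, 191, 191, 190, 190, 191, 191]
t=12: [92, 92, 92, 92, 92, 91, 92, 92, 91, 91, 92, 92]

Answer: [92, 92, 92, 92, 92, 91, 92, 92, 91, 91, 92, 92]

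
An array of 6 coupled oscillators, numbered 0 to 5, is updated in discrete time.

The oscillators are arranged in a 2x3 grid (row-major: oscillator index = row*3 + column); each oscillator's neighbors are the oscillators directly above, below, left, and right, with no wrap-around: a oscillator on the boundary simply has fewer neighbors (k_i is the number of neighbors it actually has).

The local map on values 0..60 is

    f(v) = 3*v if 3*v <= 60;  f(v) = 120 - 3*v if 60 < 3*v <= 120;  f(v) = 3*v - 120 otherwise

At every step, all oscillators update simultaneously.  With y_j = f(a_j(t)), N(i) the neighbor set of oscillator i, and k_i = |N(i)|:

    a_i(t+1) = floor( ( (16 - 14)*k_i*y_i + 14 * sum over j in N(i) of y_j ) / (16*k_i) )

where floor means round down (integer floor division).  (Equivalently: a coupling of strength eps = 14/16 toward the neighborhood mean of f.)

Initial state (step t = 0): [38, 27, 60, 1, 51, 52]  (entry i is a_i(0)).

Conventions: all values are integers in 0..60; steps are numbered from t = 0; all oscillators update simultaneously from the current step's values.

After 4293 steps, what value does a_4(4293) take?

Simulating step by step:
t=0: [38, 27, 60, 1, 51, 52]
t=1: [19, 33, 40, 17, 26, 45]
t=2: [38, 31, 15, 49, 30, 20]
t=3: [24, 27, 43, 19, 37, 40]
t=4: [48, 24, 18, 32, 29, 7]
t=5: [34, 38, 36, 27, 31, 40]
t=6: [21, 17, 4, 24, 16, 17]
t=7: [50, 40, 46, 51, 49, 32]
t=8: [18, 21, 12, 29, 20, 22]
t=9: [46, 50, 53, 54, 49, 48]
t=10: [33, 28, 28, 24, 31, 31]
t=11: [39, 29, 32, 27, 35, 30]
t=12: [31, 16, 30, 12, 31, 20]
t=13: [40, 30, 51, 28, 45, 32]
t=14: [28, 17, 27, 11, 28, 24]
t=15: [41, 38, 48, 35, 43, 38]
t=16: [9, 11, 8, 7, 9, 15]
t=17: [27, 26, 37, 26, 32, 27]
t=18: [41, 26, 36, 32, 38, 19]
t=19: [29, 11, 44, 6, 36, 15]
t=20: [26, 20, 35, 21, 29, 16]
t=21: [56, 33, 49, 39, 52, 27]
t=22: [16, 35, 29, 37, 22, 32]
t=23: [16, 41, 21, 45, 20, 41]
t=24: [13, 48, 9, 49, 13, 51]
t=25: [27, 33, 28, 37, 29, 33]
t=26: [18, 34, 22, 32, 19, 32]
t=27: [25, 50, 25, 51, 26, 51]
t=28: [33, 42, 33, 42, 33, 42]
t=29: [7, 19, 7, 19, 7, 19]
t=30: [52, 25, 52, 25, 52, 25]
t=31: [43, 37, 43, 37, 43, 37]
t=32: [9, 9, 9, 9, 9, 9]
t=33: [27, 27, 27, 27, 27, 27]
t=34: [39, 39, 39, 39, 39, 39]
t=35: [3, 3, 3, 3, 3, 3]
t=36: [9, 9, 9, 9, 9, 9]

Answer: a_4(4293) = 27
Key observation: The state at step 32, [9, 9, 9, 9, 9, 9], reappears at step 36: the system is in a cycle of period 4 from step 32 on.  Therefore the state at step 4293 equals the state at step 32 + ((4293 - 32) mod 4) = 33, which is [27, 27, 27, 27, 27, 27].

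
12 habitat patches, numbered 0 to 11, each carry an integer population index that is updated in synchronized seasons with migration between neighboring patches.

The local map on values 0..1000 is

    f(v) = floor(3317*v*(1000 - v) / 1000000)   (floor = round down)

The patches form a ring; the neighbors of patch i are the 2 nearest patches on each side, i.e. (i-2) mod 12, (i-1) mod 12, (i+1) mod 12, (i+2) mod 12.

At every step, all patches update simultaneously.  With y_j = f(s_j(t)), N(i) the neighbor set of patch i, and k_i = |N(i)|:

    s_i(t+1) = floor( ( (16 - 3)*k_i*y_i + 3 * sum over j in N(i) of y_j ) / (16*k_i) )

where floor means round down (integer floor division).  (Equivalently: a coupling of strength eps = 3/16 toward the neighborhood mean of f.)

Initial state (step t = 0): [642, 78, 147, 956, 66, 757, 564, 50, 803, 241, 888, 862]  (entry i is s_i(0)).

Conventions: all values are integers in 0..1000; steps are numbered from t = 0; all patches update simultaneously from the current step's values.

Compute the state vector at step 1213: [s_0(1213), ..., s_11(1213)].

Simulating step by step:
t=0: [642, 78, 147, 956, 66, 757, 564, 50, 803, 241, 888, 862]
t=1: [683, 273, 400, 181, 258, 557, 732, 247, 515, 558, 374, 410]
t=2: [725, 666, 763, 535, 644, 776, 663, 646, 806, 806, 778, 790]
t=3: [652, 722, 626, 795, 745, 612, 724, 726, 542, 533, 570, 563]
t=4: [754, 675, 751, 572, 641, 756, 673, 680, 807, 816, 810, 806]
t=5: [611, 710, 640, 787, 749, 638, 714, 696, 534, 510, 515, 531]
t=6: [785, 691, 744, 584, 635, 742, 686, 714, 812, 821, 825, 817]
t=7: [562, 691, 645, 782, 754, 654, 701, 659, 521, 496, 484, 506]
t=8: [809, 714, 743, 591, 629, 732, 702, 750, 817, 824, 827, 822]
t=9: [522, 664, 643, 778, 759, 663, 682, 613, 508, 488, 477, 494]
t=10: [819, 741, 746, 598, 623, 727, 723, 784, 821, 826, 827, 824]
t=11: [502, 629, 636, 774, 761, 665, 655, 562, 497, 480, 475, 488]
t=12: [823, 769, 753, 606, 622, 728, 748, 810, 824, 826, 827, 825]
t=13: [493, 589, 624, 766, 758, 659, 621, 519, 488, 477, 475, 483]
t=14: [825, 793, 764, 620, 629, 737, 774, 821, 825, 827, 827, 826]
t=15: [486, 551, 606, 754, 750, 644, 582, 497, 482, 474, 474, 479]
t=16: [825, 809, 777, 639, 643, 752, 797, 824, 826, 827, 827, 826]
t=17: [483, 523, 584, 737, 735, 621, 545, 489, 478, 474, 474, 477]
t=18: [826, 817, 792, 664, 667, 771, 812, 825, 826, 827, 827, 827]
t=19: [479, 507, 558, 711, 709, 590, 517, 484, 477, 474, 474, 475]
t=20: [826, 821, 806, 700, 702, 793, 819, 826, 827, 827, 827, 827]
t=21: [478, 497, 531, 670, 668, 552, 501, 479, 474, 474, 474, 474]
t=22: [827, 824, 817, 746, 747, 812, 823, 826, 827, 827, 827, 827]
t=23: [475, 487, 505, 609, 607, 514, 490, 477, 474, 474, 474, 474]
t=24: [827, 826, 825, 794, 796, 824, 826, 827, 827, 827, 827, 827]
t=25: [474, 479, 483, 532, 529, 485, 478, 474, 474, 474, 474, 474]
t=26: [827, 826, 827, 825, 826, 827, 827, 827, 827, 827, 827, 827]
t=27: [474, 475, 474, 477, 475, 474, 474, 474, 474, 474, 474, 474]
t=28: [827, 827, 827, 827, 827, 827, 827, 827, 827, 827, 827, 827]
t=29: [474, 474, 474, 474, 474, 474, 474, 474, 474, 474, 474, 474]
t=30: [827, 827, 827, 827, 827, 827, 827, 827, 827, 827, 827, 827]

Answer: [474, 474, 474, 474, 474, 474, 474, 474, 474, 474, 474, 474]
Key observation: The state at step 28, [827, 827, 827, 827, 827, 827, 827, 827, 827, 827, 827, 827], reappears at step 30: the system is in a cycle of period 2 from step 28 on.  Therefore the state at step 1213 equals the state at step 28 + ((1213 - 28) mod 2) = 29, which is [474, 474, 474, 474, 474, 474, 474, 474, 474, 474, 474, 474].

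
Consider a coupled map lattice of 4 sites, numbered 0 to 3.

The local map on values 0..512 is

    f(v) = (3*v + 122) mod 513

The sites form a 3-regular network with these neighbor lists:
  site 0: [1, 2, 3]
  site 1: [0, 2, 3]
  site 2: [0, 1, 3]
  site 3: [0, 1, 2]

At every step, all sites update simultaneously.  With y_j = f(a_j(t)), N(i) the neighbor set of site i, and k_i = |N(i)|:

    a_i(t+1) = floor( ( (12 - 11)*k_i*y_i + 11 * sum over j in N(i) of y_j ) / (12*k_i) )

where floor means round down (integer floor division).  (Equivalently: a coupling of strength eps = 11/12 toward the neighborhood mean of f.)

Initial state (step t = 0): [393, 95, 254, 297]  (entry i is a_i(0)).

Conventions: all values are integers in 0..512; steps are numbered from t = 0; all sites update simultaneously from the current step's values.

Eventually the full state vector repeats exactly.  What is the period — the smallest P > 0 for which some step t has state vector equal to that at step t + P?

Simulating step by step:
t=0: [393, 95, 254, 297]
t=1: [413, 384, 392, 363]
t=2: [243, 262, 257, 276]
t=3: [398, 385, 389, 376]
t=4: [249, 258, 255, 264]
t=5: [383, 377, 379, 373]
t=6: [226, 230, 229, 233]
t=7: [299, 297, 297, 295]
t=8: [498, 500, 500, 501]
t=9: [83, 82, 82, 81]
t=10: [367, 368, 368, 368]
t=11: [199, 199, 199, 199]
t=12: [206, 206, 206, 206]
t=13: [227, 227, 227, 227]
t=14: [290, 290, 290, 290]
t=15: [479, 479, 479, 479]
t=16: [20, 20, 20, 20]
t=17: [182, 182, 182, 182]
t=18: [155, 155, 155, 155]
t=19: [74, 74, 74, 74]
t=20: [344, 344, 344, 344]
t=21: [128, 128, 128, 128]
t=22: [506, 506, 506, 506]
t=23: [101, 101, 101, 101]
t=24: [425, 425, 425, 425]
t=25: [371, 371, 371, 371]
t=26: [209, 209, 209, 209]
t=27: [236, 236, 236, 236]
t=28: [317, 317, 317, 317]
t=29: [47, 47, 47, 47]
t=30: [263, 263, 263, 263]
t=31: [398, 398, 398, 398]
t=32: [290, 290, 290, 290]

Answer: 18
Key observation: The state at step 14, [290, 290, 290, 290], reappears at step 32 — and no state repeats earlier — so the cycle the system enters has period 18.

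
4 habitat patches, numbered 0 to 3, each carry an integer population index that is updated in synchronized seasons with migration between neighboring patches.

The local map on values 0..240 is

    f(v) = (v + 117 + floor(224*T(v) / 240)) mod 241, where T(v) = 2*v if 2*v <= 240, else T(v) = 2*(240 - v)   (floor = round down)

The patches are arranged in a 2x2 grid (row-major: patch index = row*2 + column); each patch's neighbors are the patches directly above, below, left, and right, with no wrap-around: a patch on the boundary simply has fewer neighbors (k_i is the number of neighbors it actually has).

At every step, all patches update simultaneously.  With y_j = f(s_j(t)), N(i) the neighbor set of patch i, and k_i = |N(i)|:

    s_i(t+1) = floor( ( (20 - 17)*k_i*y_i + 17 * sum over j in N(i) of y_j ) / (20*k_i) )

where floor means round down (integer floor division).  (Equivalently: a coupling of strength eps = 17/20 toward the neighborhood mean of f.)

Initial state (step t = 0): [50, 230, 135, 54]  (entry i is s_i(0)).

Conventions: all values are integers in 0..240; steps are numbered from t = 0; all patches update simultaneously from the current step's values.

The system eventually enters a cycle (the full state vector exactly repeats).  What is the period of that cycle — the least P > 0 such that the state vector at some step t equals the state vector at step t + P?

Simulating step by step:
t=0: [50, 230, 135, 54]
t=1: [143, 39, 51, 145]
t=2: [136, 203, 172, 135]
t=3: [167, 197, 201, 167]
t=4: [155, 175, 174, 155]
t=5: [174, 186, 186, 174]
t=6: [163, 171, 171, 163]
t=7: [176, 180, 180, 176]
t=8: [168, 170, 170, 168]
t=9: [176, 177, 177, 176]
t=10: [170, 170, 170, 170]
t=11: [176, 176, 176, 176]
t=12: [171, 171, 171, 171]
t=13: [175, 175, 175, 175]
t=14: [172, 172, 172, 172]
t=15: [174, 174, 174, 174]
t=16: [173, 173, 173, 173]
t=17: [174, 174, 174, 174]

Answer: 2
Key observation: The state at step 15, [174, 174, 174, 174], reappears at step 17 — and no state repeats earlier — so the cycle the system enters has period 2.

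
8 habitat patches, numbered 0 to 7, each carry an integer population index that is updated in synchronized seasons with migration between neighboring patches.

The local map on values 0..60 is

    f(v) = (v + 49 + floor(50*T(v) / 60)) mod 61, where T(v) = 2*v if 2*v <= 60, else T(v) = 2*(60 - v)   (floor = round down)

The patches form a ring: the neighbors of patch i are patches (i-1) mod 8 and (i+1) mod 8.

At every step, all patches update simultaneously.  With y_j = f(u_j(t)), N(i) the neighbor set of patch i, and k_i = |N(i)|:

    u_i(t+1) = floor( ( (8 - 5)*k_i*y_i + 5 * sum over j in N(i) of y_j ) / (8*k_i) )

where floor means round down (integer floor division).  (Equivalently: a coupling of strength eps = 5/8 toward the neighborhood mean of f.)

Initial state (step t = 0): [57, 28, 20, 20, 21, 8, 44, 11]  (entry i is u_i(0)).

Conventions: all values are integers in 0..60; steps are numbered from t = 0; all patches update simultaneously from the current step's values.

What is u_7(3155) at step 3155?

Answer: u_7(3155) = 52
Key observation: The state at step 33, [52, 52, 52, 52, 52, 52, 52, 52], reappears at step 35: the system is in a cycle of period 2 from step 33 on.  Therefore the state at step 3155 equals the state at step 33 + ((3155 - 33) mod 2) = 33, which is [52, 52, 52, 52, 52, 52, 52, 52].

Derivation:
t=0: [57, 28, 20, 20, 21, 8, 44, 11]
t=1: [24, 28, 28, 41, 32, 35, 29, 40]
t=2: [19, 16, 19, 24, 21, 3, 2, 17]
t=3: [33, 35, 39, 45, 50, 52, 48, 41]
t=4: [21, 3, 19, 38, 54, 54, 56, 41]
t=5: [53, 47, 32, 28, 36, 51, 53, 51]
t=6: [53, 38, 19, 2, 18, 37, 53, 52]
t=7: [36, 28, 31, 43, 31, 28, 36, 52]
t=8: [18, 3, 21, 25, 21, 3, 18, 21]
t=9: [45, 46, 51, 47, 51, 46, 45, 39]
t=10: [39, 56, 55, 54, 55, 56, 39, 36]
t=11: [16, 35, 51, 51, 51, 35, 16, 1]
t=12: [28, 27, 38, 54, 38, 27, 28, 37]
t=13: [19, 23, 35, 20, 35, 23, 19, 1]
t=14: [45, 31, 29, 17, 29, 31, 45, 42]
t=15: [42, 21, 13, 14, 13, 21, 42, 58]
t=16: [51, 42, 29, 23, 29, 42, 51, 55]
t=17: [54, 40, 35, 20, 35, 40, 54, 52]
t=18: [36, 17, 13, 17, 13, 17, 36, 52]
t=19: [28, 20, 28, 26, 28, 20, 28, 21]
t=20: [26, 16, 31, 22, 31, 16, 26, 17]
t=21: [41, 30, 26, 21, 26, 30, 41, 48]
t=22: [42, 39, 37, 52, 37, 39, 42, 58]
t=23: [38, 19, 17, 21, 17, 19, 38, 55]
t=24: [28, 24, 38, 37, 38, 24, 28, 19]
t=25: [28, 20, 17, 1, 17, 20, 28, 14]
t=26: [21, 26, 41, 39, 41, 26, 21, 10]
t=27: [38, 53, 40, 37, 40, 53, 38, 32]
t=28: [18, 19, 16, 0, 16, 19, 18, 2]
t=29: [42, 34, 38, 37, 38, 34, 42, 42]
t=30: [42, 20, 2, 1, 2, 20, 42, 60]
t=31: [50, 51, 49, 52, 49, 51, 50, 55]
t=32: [53, 54, 54, 54, 54, 54, 53, 52]
t=33: [52, 52, 52, 52, 52, 52, 52, 52]
t=34: [53, 53, 53, 53, 53, 53, 53, 53]
t=35: [52, 52, 52, 52, 52, 52, 52, 52]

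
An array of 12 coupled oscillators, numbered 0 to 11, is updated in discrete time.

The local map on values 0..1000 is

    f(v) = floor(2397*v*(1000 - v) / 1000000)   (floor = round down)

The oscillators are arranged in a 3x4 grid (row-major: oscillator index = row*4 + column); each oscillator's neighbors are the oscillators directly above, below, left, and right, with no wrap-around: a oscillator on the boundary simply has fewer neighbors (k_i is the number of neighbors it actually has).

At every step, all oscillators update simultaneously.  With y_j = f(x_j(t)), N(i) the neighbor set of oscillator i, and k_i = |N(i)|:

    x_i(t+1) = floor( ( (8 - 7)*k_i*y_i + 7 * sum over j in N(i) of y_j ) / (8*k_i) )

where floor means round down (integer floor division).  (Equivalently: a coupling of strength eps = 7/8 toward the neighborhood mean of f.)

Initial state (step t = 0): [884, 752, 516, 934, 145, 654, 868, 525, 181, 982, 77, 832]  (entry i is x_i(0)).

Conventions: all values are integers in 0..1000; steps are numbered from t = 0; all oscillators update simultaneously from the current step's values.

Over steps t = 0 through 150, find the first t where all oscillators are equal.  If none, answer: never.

Simulating step by step:
t=0: [884, 752, 516, 934, 145, 654, 868, 525, 181, 982, 77, 832]  (not all equal)
t=1: [356, 459, 327, 541, 370, 299, 451, 295, 192, 316, 211, 377]  (not all equal)
t=2: [573, 534, 585, 522, 484, 558, 495, 572, 517, 435, 537, 462]  (not all equal)
t=3: [595, 587, 595, 585, 592, 594, 589, 595, 594, 593, 594, 591]  (not all equal)
t=4: [579, 577, 580, 577, 577, 579, 577, 579, 578, 578, 578, 577]  (not all equal)
t=5: [584, 583, 584, 583, 584, 584, 583, 584, 584, 584, 584, 584]  (not all equal)
t=6: [582, 582, 582, 582, 582, 582, 582, 582, 582, 582, 582, 582]  (all equal)

Answer: 6
Key observation: Synchronization is absorbing here: once all oscillators are equal they stay equal, and step 6 is the first all-equal step.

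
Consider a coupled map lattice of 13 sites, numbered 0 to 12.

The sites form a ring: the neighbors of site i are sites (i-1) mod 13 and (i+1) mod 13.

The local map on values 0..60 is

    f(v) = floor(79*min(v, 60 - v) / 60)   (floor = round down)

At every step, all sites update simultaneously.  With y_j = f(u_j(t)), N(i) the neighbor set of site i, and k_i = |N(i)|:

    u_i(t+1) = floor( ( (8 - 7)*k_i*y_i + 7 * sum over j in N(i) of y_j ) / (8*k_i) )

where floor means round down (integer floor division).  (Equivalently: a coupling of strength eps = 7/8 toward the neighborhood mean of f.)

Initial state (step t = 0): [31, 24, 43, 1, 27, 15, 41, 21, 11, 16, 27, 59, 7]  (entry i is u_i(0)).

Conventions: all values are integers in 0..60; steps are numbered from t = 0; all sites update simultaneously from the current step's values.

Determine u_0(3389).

Answer: u_0(3389) = 28
Key observation: The state at step 26, [36, 37, 38, 38, 38, 38, 37, 36, 36, 36, 36, 36, 36], reappears at step 30: the system is in a cycle of period 4 from step 26 on.  Therefore the state at step 3389 equals the state at step 26 + ((3389 - 26) mod 4) = 29, which is [28, 29, 30, 31, 31, 30, 29, 28, 28, 28, 28, 28, 28].

Derivation:
t=0: [31, 24, 43, 1, 27, 15, 41, 21, 11, 16, 27, 59, 7]
t=1: [22, 30, 16, 25, 13, 28, 23, 20, 22, 24, 14, 19, 18]
t=2: [30, 26, 33, 20, 31, 25, 30, 28, 28, 24, 26, 21, 26]
t=3: [34, 36, 30, 35, 30, 37, 34, 37, 33, 34, 29, 33, 33]
t=4: [33, 35, 32, 38, 32, 35, 30, 33, 32, 36, 34, 36, 34]
t=5: [33, 35, 30, 35, 30, 36, 34, 37, 33, 34, 31, 33, 33]
t=6: [33, 36, 32, 38, 32, 35, 30, 33, 32, 36, 34, 36, 35]
t=7: [31, 34, 30, 35, 30, 36, 34, 37, 33, 34, 31, 32, 32]
t=8: [35, 37, 33, 38, 32, 35, 30, 33, 32, 36, 35, 36, 36]
t=9: [30, 33, 29, 34, 30, 36, 34, 37, 33, 33, 31, 31, 31]
t=10: [36, 38, 34, 37, 33, 35, 30, 33, 32, 36, 36, 38, 38]
t=11: [28, 31, 29, 33, 31, 36, 34, 37, 33, 33, 29, 29, 29]
t=12: [37, 37, 36, 37, 33, 35, 30, 33, 32, 36, 36, 38, 37]
t=13: [30, 30, 30, 32, 31, 36, 34, 37, 33, 33, 29, 30, 29]
t=14: [38, 39, 37, 38, 34, 35, 30, 33, 32, 36, 37, 38, 38]
t=15: [27, 28, 27, 31, 30, 35, 34, 37, 33, 32, 29, 28, 28]
t=16: [35, 35, 36, 37, 35, 35, 31, 33, 33, 36, 36, 36, 35]
t=17: [32, 31, 31, 31, 31, 34, 34, 36, 33, 32, 31, 31, 31]
t=18: [37, 37, 38, 38, 36, 35, 32, 34, 33, 36, 37, 38, 37]
t=19: [30, 29, 28, 29, 30, 33, 33, 35, 32, 32, 29, 29, 29]
t=20: [38, 37, 37, 37, 36, 36, 33, 35, 34, 36, 37, 38, 38]
t=21: [28, 29, 30, 30, 30, 32, 31, 34, 31, 31, 29, 28, 28]
t=22: [36, 37, 38, 39, 37, 38, 35, 37, 36, 38, 37, 36, 36]
t=23: [30, 29, 28, 28, 27, 30, 29, 31, 29, 30, 29, 30, 31]
t=24: [38, 37, 36, 35, 37, 36, 38, 38, 38, 38, 38, 38, 38]
t=25: [28, 29, 31, 30, 31, 29, 29, 28, 28, 28, 28, 28, 28]
t=26: [36, 37, 38, 38, 38, 38, 37, 36, 36, 36, 36, 36, 36]
t=27: [30, 29, 28, 28, 28, 28, 29, 30, 31, 31, 31, 31, 31]
t=28: [38, 37, 36, 36, 36, 36, 37, 38, 38, 38, 38, 38, 38]
t=29: [28, 29, 30, 31, 31, 30, 29, 28, 28, 28, 28, 28, 28]
t=30: [36, 37, 38, 38, 38, 38, 37, 36, 36, 36, 36, 36, 36]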